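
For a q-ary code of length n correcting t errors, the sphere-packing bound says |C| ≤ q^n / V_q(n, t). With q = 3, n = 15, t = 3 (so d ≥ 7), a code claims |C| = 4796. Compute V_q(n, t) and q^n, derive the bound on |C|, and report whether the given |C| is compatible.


V_q(n, t) = 4091, q^n = 14348907, Hamming bound = 3507, |C| = 4796 > bound (violated).

Step 1: Compute V_q(n, t) = Σ_{j=0}^3 C(n, j) (q−1)^j.
  j = 0: C(15,0)·(2)^0 = 1·1 = 1.
  j = 1: C(15,1)·(2)^1 = 15·2 = 30.
  j = 2: C(15,2)·(2)^2 = 105·4 = 420.
  j = 3: C(15,3)·(2)^3 = 455·8 = 3640.
  V_q(n, t) = 1 + 30 + 420 + 3640 = 4091.
Step 2: q^n = 3^15 = 14348907.
Step 3: Hamming bound ⌊q^n / V_q(n,t)⌋ = ⌊14348907/4091⌋ = 3507.
Step 4: Compare |C| = 4796 to 3507: violated.
The claimed |C| lies above the Hamming bound, so no 3-ary code of length 15 with d ≥ 7 can have 4796 codewords.


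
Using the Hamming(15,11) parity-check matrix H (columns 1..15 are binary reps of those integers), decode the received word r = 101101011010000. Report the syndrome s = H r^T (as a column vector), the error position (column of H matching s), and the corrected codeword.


s = (1, 0, 1, 0)^T, error position = 10, corrected codeword c = 101101011110000

Compute s = H r^T mod 2 one row at a time:
  s_1 = 1 + 1 + 0 + 1 + 0 + 0 + 0 + 0 = 3 ≡ 1 (mod 2).
  s_2 = 1 + 0 + 1 + 0 + 0 + 0 + 0 + 0 = 2 ≡ 0 (mod 2).
  s_3 = 0 + 1 + 1 + 0 + 0 + 1 + 0 + 0 = 3 ≡ 1 (mod 2).
  s_4 = 1 + 1 + 0 + 0 + 1 + 1 + 0 + 0 = 4 ≡ 0 (mod 2).
s = (1, 0, 1, 0)^T — this equals column 10 of H (binary 1010), so error is at position 10.
Correct: flip bit 10 of r = 101101011010000 to get c = 101101011110000.


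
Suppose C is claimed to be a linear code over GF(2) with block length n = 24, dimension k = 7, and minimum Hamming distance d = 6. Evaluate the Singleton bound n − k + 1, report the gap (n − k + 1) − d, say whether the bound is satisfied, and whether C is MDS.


Singleton RHS = n − k + 1 = 18, slack = 12, bound satisfied, not MDS.

Singleton bound: d ≤ n − k + 1.
Here n = 24, k = 7, so n − k + 1 = 18.
Given d = 6, check d ≤ 18: YES.
Slack = (n − k + 1) − d = 12.
The code is NOT MDS (slack = 12 > 0).
Description: the claimed parameters are [24, 7, 6]_2; such a code would be non-MDS.


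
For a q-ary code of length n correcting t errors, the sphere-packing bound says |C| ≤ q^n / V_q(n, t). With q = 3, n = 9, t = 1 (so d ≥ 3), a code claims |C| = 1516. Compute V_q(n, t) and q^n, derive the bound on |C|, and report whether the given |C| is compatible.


V_q(n, t) = 19, q^n = 19683, Hamming bound = 1035, |C| = 1516 > bound (violated).

Step 1: Compute V_q(n, t) = Σ_{j=0}^1 C(n, j) (q−1)^j.
  j = 0: C(9,0)·(2)^0 = 1·1 = 1.
  j = 1: C(9,1)·(2)^1 = 9·2 = 18.
  V_q(n, t) = 1 + 18 = 19.
Step 2: q^n = 3^9 = 19683.
Step 3: Hamming bound ⌊q^n / V_q(n,t)⌋ = ⌊19683/19⌋ = 1035.
Step 4: Compare |C| = 1516 to 1035: violated.
The claimed |C| lies above the Hamming bound, so no 3-ary code of length 9 with d ≥ 3 can have 1516 codewords.


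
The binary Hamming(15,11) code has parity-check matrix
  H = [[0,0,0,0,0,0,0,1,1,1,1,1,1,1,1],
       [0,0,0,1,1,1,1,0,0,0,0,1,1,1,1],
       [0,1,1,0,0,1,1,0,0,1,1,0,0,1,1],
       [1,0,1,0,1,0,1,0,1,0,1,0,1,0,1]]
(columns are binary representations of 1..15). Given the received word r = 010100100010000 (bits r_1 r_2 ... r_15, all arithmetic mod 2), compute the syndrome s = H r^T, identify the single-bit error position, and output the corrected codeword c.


s = (1, 0, 1, 0)^T, error position = 10, corrected codeword c = 010100100110000

Compute s = H r^T mod 2 one row at a time:
  s_1 = 0 + 0 + 0 + 1 + 0 + 0 + 0 + 0 = 1 ≡ 1 (mod 2).
  s_2 = 1 + 0 + 0 + 1 + 0 + 0 + 0 + 0 = 2 ≡ 0 (mod 2).
  s_3 = 1 + 0 + 0 + 1 + 0 + 1 + 0 + 0 = 3 ≡ 1 (mod 2).
  s_4 = 0 + 0 + 0 + 1 + 0 + 1 + 0 + 0 = 2 ≡ 0 (mod 2).
s = (1, 0, 1, 0)^T — this equals column 10 of H (binary 1010), so error is at position 10.
Correct: flip bit 10 of r = 010100100010000 to get c = 010100100110000.


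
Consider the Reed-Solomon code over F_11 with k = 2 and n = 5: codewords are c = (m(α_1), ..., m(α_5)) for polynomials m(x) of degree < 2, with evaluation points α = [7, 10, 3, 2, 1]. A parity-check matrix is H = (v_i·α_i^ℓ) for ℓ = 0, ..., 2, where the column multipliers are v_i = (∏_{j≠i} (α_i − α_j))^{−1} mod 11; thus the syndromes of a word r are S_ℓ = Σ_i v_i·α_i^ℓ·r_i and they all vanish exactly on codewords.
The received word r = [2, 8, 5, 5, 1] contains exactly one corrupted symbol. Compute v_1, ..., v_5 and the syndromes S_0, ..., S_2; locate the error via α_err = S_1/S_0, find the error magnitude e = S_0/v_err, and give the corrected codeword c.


S = (6, 1, 2), error at position 4, error magnitude e = 2, c = [2, 8, 5, 3, 1].

Step 1: column multipliers v_i = (∏_{j≠i}(α_i − α_j))^{−1} mod 11.
  i = 1 (α = 7): (7−10)(7−3)(7−2)(7−1) = (−3)·4·5·6 = −360 ≡ 3, so v_1 = 3^{−1} = 4 (mod 11).
  i = 2 (α = 10): (10−7)(10−3)(10−2)(10−1) = 3·7·8·9 = 1512 ≡ 5, so v_2 = 5^{−1} = 9 (mod 11).
  i = 3 (α = 3): (3−7)(3−10)(3−2)(3−1) = (−4)·(−7)·1·2 = 56 ≡ 1, so v_3 = 1^{−1} = 1 (mod 11).
  i = 4 (α = 2): (2−7)(2−10)(2−3)(2−1) = (−5)·(−8)·(−1)·1 = −40 ≡ 4, so v_4 = 4^{−1} = 3 (mod 11).
  i = 5 (α = 1): (1−7)(1−10)(1−3)(1−2) = (−6)·(−9)·(−2)·(−1) = 108 ≡ 9, so v_5 = 9^{−1} = 5 (mod 11).
  v = [4, 9, 1, 3, 5].
Step 2: syndromes of r = [2, 8, 5, 5, 1] (all sums mod 11).
  S_0 = Σ v_i r_i = 4·2 + 9·8 + 1·5 + 3·5 + 5·1 = 105 ≡ 6.
  S_1 = Σ v_i α_i r_i = 4·7·2 + 9·10·8 + 1·3·5 + 3·2·5 + 5·1·1 = 826 ≡ 1.
  α_i^2 mod 11 = [5, 1, 9, 4, 1].
  S_2 = Σ v_i α_i^2 r_i = 4·5·2 + 9·1·8 + 1·9·5 + 3·4·5 + 5·1·1 = 222 ≡ 2.
  S = (6, 1, 2) ≠ 0, so r is not a codeword (an error is present).
Step 3: locate the error. For a single error e at position i, S_ℓ = v_i·e·α_i^ℓ, so α_err = S_1/S_0.
  S_0^{−1} = 6^{−1} = 2 (mod 11), so α_err = 1·2 = 2 ≡ 2 = α_4. Error position i = 4.
  Consistency check: S_2/S_1 = 2·1 = 2 ≡ 2 = α_err ✓ (single-error assumption holds).
Step 4: error magnitude e = S_0/v_4 = S_0·∏_{j≠4}(α_4 − α_j) = 6·4 = 24 ≡ 2 (mod 11).
Step 5: correct position 4: c_4 = r_4 − e = 5 − 2 ≡ 3 (mod 11). Hence c = [2, 8, 5, 3, 1].
  Check: interpolating c through the α_i gives m(x) = 10 + 2·x (degree < 2) with m(α_i) = c_i for every i, so c is indeed a codeword.


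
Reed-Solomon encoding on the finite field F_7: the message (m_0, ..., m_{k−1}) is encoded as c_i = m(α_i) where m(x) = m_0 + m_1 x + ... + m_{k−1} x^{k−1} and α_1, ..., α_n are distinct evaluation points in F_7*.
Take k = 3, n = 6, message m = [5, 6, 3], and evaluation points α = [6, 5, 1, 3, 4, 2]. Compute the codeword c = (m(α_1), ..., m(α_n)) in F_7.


c = [2, 5, 0, 1, 0, 1]

Message polynomial: m(x) = 5 + 6·x + 3·x^2 (mod 7).
For each evaluation point α_i, compute m(α_i) mod 7:
  α_1 = 6: Horner steps 3 → 3 → 2, so m(6) = 2.
  α_2 = 5: Horner steps 3 → 0 → 5, so m(5) = 5.
  α_3 = 1: Horner steps 3 → 2 → 0, so m(1) = 0.
  α_4 = 3: Horner steps 3 → 1 → 1, so m(3) = 1.
  α_5 = 4: Horner steps 3 → 4 → 0, so m(4) = 0.
  α_6 = 2: Horner steps 3 → 5 → 1, so m(2) = 1.
Codeword c = [2, 5, 0, 1, 0, 1] ∈ F_7^6.


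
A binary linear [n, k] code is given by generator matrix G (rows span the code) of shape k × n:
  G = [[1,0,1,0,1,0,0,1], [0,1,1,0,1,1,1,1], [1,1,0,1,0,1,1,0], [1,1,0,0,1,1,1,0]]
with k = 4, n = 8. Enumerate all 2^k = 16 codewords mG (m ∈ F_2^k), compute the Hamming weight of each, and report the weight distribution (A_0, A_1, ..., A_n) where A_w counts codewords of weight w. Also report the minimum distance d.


Weight distribution: A_0 = 1, A_1 = 2, A_2 = 1, A_3 = 1, A_4 = 3, A_5 = 4, A_6 = 3, A_7 = 1. Minimum distance d = 1.

Enumerate all 2^4 = 16 messages m ∈ F_2^4.
For each, compute codeword c = mG in F_2^8, then tally its weight.
  m = 0000 → c = 00000000, weight = 0.
  m = 1000 → c = 10101001, weight = 4.
  m = 0100 → c = 01101111, weight = 6.
  m = 1100 → c = 11000110, weight = 4.
  m = 0010 → c = 11010110, weight = 5.
  m = 1010 → c = 01111111, weight = 7.
  m = 0110 → c = 10111001, weight = 5.
  m = 1110 → c = 00010000, weight = 1.
  m = 0001 → c = 11001110, weight = 5.
  m = 1001 → c = 01100111, weight = 5.
  m = 0101 → c = 10100001, weight = 3.
  m = 1101 → c = 00001000, weight = 1.
  m = 0011 → c = 00011000, weight = 2.
  m = 1011 → c = 10110001, weight = 4.
  m = 0111 → c = 01110111, weight = 6.
  m = 1111 → c = 11011110, weight = 6.
Tally weights:
  weight 0: 1 codewords.
  weight 1: 2 codewords.
  weight 2: 1 codewords.
  weight 3: 1 codewords.
  weight 4: 3 codewords.
  weight 5: 4 codewords.
  weight 6: 3 codewords.
  weight 7: 1 codewords.
Minimum distance d = smallest w > 0 with A_w > 0 = 1.
Sanity: Σ A_w = 16 = 2^4 = 16 ✓.


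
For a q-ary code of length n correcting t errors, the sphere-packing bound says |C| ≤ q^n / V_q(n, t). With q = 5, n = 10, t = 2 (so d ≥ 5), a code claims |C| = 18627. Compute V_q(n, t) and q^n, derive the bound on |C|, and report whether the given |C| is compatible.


V_q(n, t) = 761, q^n = 9765625, Hamming bound = 12832, |C| = 18627 > bound (violated).

Step 1: Compute V_q(n, t) = Σ_{j=0}^2 C(n, j) (q−1)^j.
  j = 0: C(10,0)·(4)^0 = 1·1 = 1.
  j = 1: C(10,1)·(4)^1 = 10·4 = 40.
  j = 2: C(10,2)·(4)^2 = 45·16 = 720.
  V_q(n, t) = 1 + 40 + 720 = 761.
Step 2: q^n = 5^10 = 9765625.
Step 3: Hamming bound ⌊q^n / V_q(n,t)⌋ = ⌊9765625/761⌋ = 12832.
Step 4: Compare |C| = 18627 to 12832: violated.
The claimed |C| lies above the Hamming bound, so no 5-ary code of length 10 with d ≥ 5 can have 18627 codewords.


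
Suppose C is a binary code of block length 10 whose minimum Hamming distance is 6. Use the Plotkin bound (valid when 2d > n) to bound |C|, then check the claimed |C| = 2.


Plotkin bound M ≤ 6; given |C| = 2 ≤ bound (satisfied).

Check applicability: 2d = 12, n = 10.
2d − n = 2 > 0, so Plotkin applies.
Compute d/(2d−n) = 6/2 ≈ 3.0000.
⌊d/(2d−n)⌋ = 3.
Plotkin bound: M ≤ 2·3 = 6.
Given |C| = 2, check: satisfied.
This |C| is below the Plotkin bound.


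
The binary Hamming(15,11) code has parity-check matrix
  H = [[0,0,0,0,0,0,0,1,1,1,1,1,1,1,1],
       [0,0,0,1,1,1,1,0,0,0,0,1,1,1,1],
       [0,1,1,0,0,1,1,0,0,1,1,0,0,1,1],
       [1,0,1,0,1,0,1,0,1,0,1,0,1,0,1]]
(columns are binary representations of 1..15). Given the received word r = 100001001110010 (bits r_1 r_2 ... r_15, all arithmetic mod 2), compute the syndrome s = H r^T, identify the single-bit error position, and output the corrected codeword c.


s = (0, 0, 0, 1)^T, error position = 1, corrected codeword c = 000001001110010

Compute s = H r^T mod 2 one row at a time:
  s_1 = 0 + 1 + 1 + 1 + 0 + 0 + 1 + 0 = 4 ≡ 0 (mod 2).
  s_2 = 0 + 0 + 1 + 0 + 0 + 0 + 1 + 0 = 2 ≡ 0 (mod 2).
  s_3 = 0 + 0 + 1 + 0 + 1 + 1 + 1 + 0 = 4 ≡ 0 (mod 2).
  s_4 = 1 + 0 + 0 + 0 + 1 + 1 + 0 + 0 = 3 ≡ 1 (mod 2).
s = (0, 0, 0, 1)^T — this equals column 1 of H (binary 0001), so error is at position 1.
Correct: flip bit 1 of r = 100001001110010 to get c = 000001001110010.


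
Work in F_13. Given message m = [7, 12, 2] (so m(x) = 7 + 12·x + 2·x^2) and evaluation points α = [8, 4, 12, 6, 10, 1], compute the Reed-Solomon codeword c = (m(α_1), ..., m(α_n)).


c = [10, 9, 10, 8, 2, 8]

Message polynomial: m(x) = 7 + 12·x + 2·x^2 (mod 13).
For each evaluation point α_i, compute m(α_i) mod 13:
  α_1 = 8: Horner steps 2 → 2 → 10, so m(8) = 10.
  α_2 = 4: Horner steps 2 → 7 → 9, so m(4) = 9.
  α_3 = 12: Horner steps 2 → 10 → 10, so m(12) = 10.
  α_4 = 6: Horner steps 2 → 11 → 8, so m(6) = 8.
  α_5 = 10: Horner steps 2 → 6 → 2, so m(10) = 2.
  α_6 = 1: Horner steps 2 → 1 → 8, so m(1) = 8.
Codeword c = [10, 9, 10, 8, 2, 8] ∈ F_13^6.


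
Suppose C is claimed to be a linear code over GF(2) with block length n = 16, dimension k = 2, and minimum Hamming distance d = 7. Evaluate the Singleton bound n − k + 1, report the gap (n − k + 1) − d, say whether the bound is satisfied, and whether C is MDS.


Singleton RHS = n − k + 1 = 15, slack = 8, bound satisfied, not MDS.

Singleton bound: d ≤ n − k + 1.
Here n = 16, k = 2, so n − k + 1 = 15.
Given d = 7, check d ≤ 15: YES.
Slack = (n − k + 1) − d = 8.
The code is NOT MDS (slack = 8 > 0).
Description: the claimed parameters are [16, 2, 7]_2; such a code would be non-MDS.


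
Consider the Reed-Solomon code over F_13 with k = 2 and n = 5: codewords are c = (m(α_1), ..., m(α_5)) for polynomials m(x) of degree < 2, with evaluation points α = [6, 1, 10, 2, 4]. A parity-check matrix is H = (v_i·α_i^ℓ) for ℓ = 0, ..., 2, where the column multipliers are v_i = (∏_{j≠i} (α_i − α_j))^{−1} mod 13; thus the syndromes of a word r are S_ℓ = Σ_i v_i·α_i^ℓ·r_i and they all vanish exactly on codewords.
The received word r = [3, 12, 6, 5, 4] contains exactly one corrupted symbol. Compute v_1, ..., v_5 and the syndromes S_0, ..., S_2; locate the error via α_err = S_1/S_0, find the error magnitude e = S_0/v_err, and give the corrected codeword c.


S = (8, 2, 7), error at position 3, error magnitude e = 5, c = [3, 12, 1, 5, 4].

Step 1: column multipliers v_i = (∏_{j≠i}(α_i − α_j))^{−1} mod 13.
  i = 1 (α = 6): (6−1)(6−10)(6−2)(6−4) = 5·(−4)·4·2 = −160 ≡ 9, so v_1 = 9^{−1} = 3 (mod 13).
  i = 2 (α = 1): (1−6)(1−10)(1−2)(1−4) = (−5)·(−9)·(−1)·(−3) = 135 ≡ 5, so v_2 = 5^{−1} = 8 (mod 13).
  i = 3 (α = 10): (10−6)(10−1)(10−2)(10−4) = 4·9·8·6 = 1728 ≡ 12, so v_3 = 12^{−1} = 12 (mod 13).
  i = 4 (α = 2): (2−6)(2−1)(2−10)(2−4) = (−4)·1·(−8)·(−2) = −64 ≡ 1, so v_4 = 1^{−1} = 1 (mod 13).
  i = 5 (α = 4): (4−6)(4−1)(4−10)(4−2) = (−2)·3·(−6)·2 = 72 ≡ 7, so v_5 = 7^{−1} = 2 (mod 13).
  v = [3, 8, 12, 1, 2].
Step 2: syndromes of r = [3, 12, 6, 5, 4] (all sums mod 13).
  S_0 = Σ v_i r_i = 3·3 + 8·12 + 12·6 + 1·5 + 2·4 = 190 ≡ 8.
  S_1 = Σ v_i α_i r_i = 3·6·3 + 8·1·12 + 12·10·6 + 1·2·5 + 2·4·4 = 912 ≡ 2.
  α_i^2 mod 13 = [10, 1, 9, 4, 3].
  S_2 = Σ v_i α_i^2 r_i = 3·10·3 + 8·1·12 + 12·9·6 + 1·4·5 + 2·3·4 = 878 ≡ 7.
  S = (8, 2, 7) ≠ 0, so r is not a codeword (an error is present).
Step 3: locate the error. For a single error e at position i, S_ℓ = v_i·e·α_i^ℓ, so α_err = S_1/S_0.
  S_0^{−1} = 8^{−1} = 5 (mod 13), so α_err = 2·5 = 10 ≡ 10 = α_3. Error position i = 3.
  Consistency check: S_2/S_1 = 7·7 = 49 ≡ 10 = α_err ✓ (single-error assumption holds).
Step 4: error magnitude e = S_0/v_3 = S_0·∏_{j≠3}(α_3 − α_j) = 8·12 = 96 ≡ 5 (mod 13).
Step 5: correct position 3: c_3 = r_3 − e = 6 − 5 ≡ 1 (mod 13). Hence c = [3, 12, 1, 5, 4].
  Check: interpolating c through the α_i gives m(x) = 6 + 6·x (degree < 2) with m(α_i) = c_i for every i, so c is indeed a codeword.


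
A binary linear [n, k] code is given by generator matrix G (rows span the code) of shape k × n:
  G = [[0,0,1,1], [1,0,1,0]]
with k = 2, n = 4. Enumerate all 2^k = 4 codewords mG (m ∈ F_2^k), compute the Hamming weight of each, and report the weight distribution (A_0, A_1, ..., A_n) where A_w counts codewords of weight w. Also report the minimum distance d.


Weight distribution: A_0 = 1, A_2 = 3. Minimum distance d = 2.

Enumerate all 2^2 = 4 messages m ∈ F_2^2.
For each, compute codeword c = mG in F_2^4, then tally its weight.
  m = 00 → c = 0000, weight = 0.
  m = 10 → c = 0011, weight = 2.
  m = 01 → c = 1010, weight = 2.
  m = 11 → c = 1001, weight = 2.
Tally weights:
  weight 0: 1 codewords.
  weight 2: 3 codewords.
Minimum distance d = smallest w > 0 with A_w > 0 = 2.
Sanity: Σ A_w = 4 = 2^2 = 4 ✓.


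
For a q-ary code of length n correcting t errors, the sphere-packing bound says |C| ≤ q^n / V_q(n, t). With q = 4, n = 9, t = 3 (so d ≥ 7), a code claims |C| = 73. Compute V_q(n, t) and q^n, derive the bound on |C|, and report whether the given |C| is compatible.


V_q(n, t) = 2620, q^n = 262144, Hamming bound = 100, |C| = 73 ≤ bound (satisfied).

Step 1: Compute V_q(n, t) = Σ_{j=0}^3 C(n, j) (q−1)^j.
  j = 0: C(9,0)·(3)^0 = 1·1 = 1.
  j = 1: C(9,1)·(3)^1 = 9·3 = 27.
  j = 2: C(9,2)·(3)^2 = 36·9 = 324.
  j = 3: C(9,3)·(3)^3 = 84·27 = 2268.
  V_q(n, t) = 1 + 27 + 324 + 2268 = 2620.
Step 2: q^n = 4^9 = 262144.
Step 3: Hamming bound ⌊q^n / V_q(n,t)⌋ = ⌊262144/2620⌋ = 100.
Step 4: Compare |C| = 73 to 100: satisfied.
The claimed |C| lies below the Hamming bound.


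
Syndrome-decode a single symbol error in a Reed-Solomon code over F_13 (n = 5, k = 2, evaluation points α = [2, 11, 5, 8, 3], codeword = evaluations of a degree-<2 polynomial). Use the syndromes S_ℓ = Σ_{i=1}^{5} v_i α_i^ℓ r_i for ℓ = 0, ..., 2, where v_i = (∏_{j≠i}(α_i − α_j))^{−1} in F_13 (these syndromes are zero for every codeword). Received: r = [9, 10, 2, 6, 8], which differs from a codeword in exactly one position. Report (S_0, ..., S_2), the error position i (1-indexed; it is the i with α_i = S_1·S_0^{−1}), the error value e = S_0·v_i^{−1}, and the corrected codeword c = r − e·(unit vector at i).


S = (4, 8, 3), error at position 1, error magnitude e = 11, c = [11, 10, 2, 6, 8].

Step 1: column multipliers v_i = (∏_{j≠i}(α_i − α_j))^{−1} mod 13.
  i = 1 (α = 2): (2−11)(2−5)(2−8)(2−3) = (−9)·(−3)·(−6)·(−1) = 162 ≡ 6, so v_1 = 6^{−1} = 11 (mod 13).
  i = 2 (α = 11): (11−2)(11−5)(11−8)(11−3) = 9·6·3·8 = 1296 ≡ 9, so v_2 = 9^{−1} = 3 (mod 13).
  i = 3 (α = 5): (5−2)(5−11)(5−8)(5−3) = 3·(−6)·(−3)·2 = 108 ≡ 4, so v_3 = 4^{−1} = 10 (mod 13).
  i = 4 (α = 8): (8−2)(8−11)(8−5)(8−3) = 6·(−3)·3·5 = −270 ≡ 3, so v_4 = 3^{−1} = 9 (mod 13).
  i = 5 (α = 3): (3−2)(3−11)(3−5)(3−8) = 1·(−8)·(−2)·(−5) = −80 ≡ 11, so v_5 = 11^{−1} = 6 (mod 13).
  v = [11, 3, 10, 9, 6].
Step 2: syndromes of r = [9, 10, 2, 6, 8] (all sums mod 13).
  S_0 = Σ v_i r_i = 11·9 + 3·10 + 10·2 + 9·6 + 6·8 = 251 ≡ 4.
  S_1 = Σ v_i α_i r_i = 11·2·9 + 3·11·10 + 10·5·2 + 9·8·6 + 6·3·8 = 1204 ≡ 8.
  α_i^2 mod 13 = [4, 4, 12, 12, 9].
  S_2 = Σ v_i α_i^2 r_i = 11·4·9 + 3·4·10 + 10·12·2 + 9·12·6 + 6·9·8 = 1836 ≡ 3.
  S = (4, 8, 3) ≠ 0, so r is not a codeword (an error is present).
Step 3: locate the error. For a single error e at position i, S_ℓ = v_i·e·α_i^ℓ, so α_err = S_1/S_0.
  S_0^{−1} = 4^{−1} = 10 (mod 13), so α_err = 8·10 = 80 ≡ 2 = α_1. Error position i = 1.
  Consistency check: S_2/S_1 = 3·5 = 15 ≡ 2 = α_err ✓ (single-error assumption holds).
Step 4: error magnitude e = S_0/v_1 = S_0·∏_{j≠1}(α_1 − α_j) = 4·6 = 24 ≡ 11 (mod 13).
Step 5: correct position 1: c_1 = r_1 − e = 9 − 11 ≡ 11 (mod 13). Hence c = [11, 10, 2, 6, 8].
  Check: interpolating c through the α_i gives m(x) = 4 + 10·x (degree < 2) with m(α_i) = c_i for every i, so c is indeed a codeword.


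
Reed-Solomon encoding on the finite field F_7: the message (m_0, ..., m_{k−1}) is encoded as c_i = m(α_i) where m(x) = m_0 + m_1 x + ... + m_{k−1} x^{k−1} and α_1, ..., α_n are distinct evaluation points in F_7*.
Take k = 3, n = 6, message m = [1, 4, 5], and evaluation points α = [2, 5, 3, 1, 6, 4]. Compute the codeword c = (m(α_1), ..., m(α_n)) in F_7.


c = [1, 6, 2, 3, 2, 6]

Message polynomial: m(x) = 1 + 4·x + 5·x^2 (mod 7).
For each evaluation point α_i, compute m(α_i) mod 7:
  α_1 = 2: Horner steps 5 → 0 → 1, so m(2) = 1.
  α_2 = 5: Horner steps 5 → 1 → 6, so m(5) = 6.
  α_3 = 3: Horner steps 5 → 5 → 2, so m(3) = 2.
  α_4 = 1: Horner steps 5 → 2 → 3, so m(1) = 3.
  α_5 = 6: Horner steps 5 → 6 → 2, so m(6) = 2.
  α_6 = 4: Horner steps 5 → 3 → 6, so m(4) = 6.
Codeword c = [1, 6, 2, 3, 2, 6] ∈ F_7^6.


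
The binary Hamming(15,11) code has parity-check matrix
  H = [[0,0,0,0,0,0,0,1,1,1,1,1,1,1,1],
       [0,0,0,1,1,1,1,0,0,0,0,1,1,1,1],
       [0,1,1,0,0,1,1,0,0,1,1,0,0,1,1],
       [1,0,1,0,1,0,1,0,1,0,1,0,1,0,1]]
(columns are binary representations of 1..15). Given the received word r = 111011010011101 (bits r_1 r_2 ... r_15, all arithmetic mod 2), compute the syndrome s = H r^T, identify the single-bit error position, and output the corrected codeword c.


s = (1, 1, 1, 0)^T, error position = 14, corrected codeword c = 111011010011111

Compute s = H r^T mod 2 one row at a time:
  s_1 = 1 + 0 + 0 + 1 + 1 + 1 + 0 + 1 = 5 ≡ 1 (mod 2).
  s_2 = 0 + 1 + 1 + 0 + 1 + 1 + 0 + 1 = 5 ≡ 1 (mod 2).
  s_3 = 1 + 1 + 1 + 0 + 0 + 1 + 0 + 1 = 5 ≡ 1 (mod 2).
  s_4 = 1 + 1 + 1 + 0 + 0 + 1 + 1 + 1 = 6 ≡ 0 (mod 2).
s = (1, 1, 1, 0)^T — this equals column 14 of H (binary 1110), so error is at position 14.
Correct: flip bit 14 of r = 111011010011101 to get c = 111011010011111.


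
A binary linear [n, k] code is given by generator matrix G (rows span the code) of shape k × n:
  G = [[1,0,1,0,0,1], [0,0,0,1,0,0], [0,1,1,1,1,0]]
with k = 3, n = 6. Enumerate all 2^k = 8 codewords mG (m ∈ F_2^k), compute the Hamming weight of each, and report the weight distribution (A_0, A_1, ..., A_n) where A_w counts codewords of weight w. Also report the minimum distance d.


Weight distribution: A_0 = 1, A_1 = 1, A_3 = 2, A_4 = 3, A_5 = 1. Minimum distance d = 1.

Enumerate all 2^3 = 8 messages m ∈ F_2^3.
For each, compute codeword c = mG in F_2^6, then tally its weight.
  m = 000 → c = 000000, weight = 0.
  m = 100 → c = 101001, weight = 3.
  m = 010 → c = 000100, weight = 1.
  m = 110 → c = 101101, weight = 4.
  m = 001 → c = 011110, weight = 4.
  m = 101 → c = 110111, weight = 5.
  m = 011 → c = 011010, weight = 3.
  m = 111 → c = 110011, weight = 4.
Tally weights:
  weight 0: 1 codewords.
  weight 1: 1 codewords.
  weight 3: 2 codewords.
  weight 4: 3 codewords.
  weight 5: 1 codewords.
Minimum distance d = smallest w > 0 with A_w > 0 = 1.
Sanity: Σ A_w = 8 = 2^3 = 8 ✓.


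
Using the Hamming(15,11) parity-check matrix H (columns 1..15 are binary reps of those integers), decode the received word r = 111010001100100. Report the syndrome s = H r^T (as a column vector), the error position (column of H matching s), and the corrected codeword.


s = (1, 0, 1, 1)^T, error position = 11, corrected codeword c = 111010001110100

Compute s = H r^T mod 2 one row at a time:
  s_1 = 0 + 1 + 1 + 0 + 0 + 1 + 0 + 0 = 3 ≡ 1 (mod 2).
  s_2 = 0 + 1 + 0 + 0 + 0 + 1 + 0 + 0 = 2 ≡ 0 (mod 2).
  s_3 = 1 + 1 + 0 + 0 + 1 + 0 + 0 + 0 = 3 ≡ 1 (mod 2).
  s_4 = 1 + 1 + 1 + 0 + 1 + 0 + 1 + 0 = 5 ≡ 1 (mod 2).
s = (1, 0, 1, 1)^T — this equals column 11 of H (binary 1011), so error is at position 11.
Correct: flip bit 11 of r = 111010001100100 to get c = 111010001110100.


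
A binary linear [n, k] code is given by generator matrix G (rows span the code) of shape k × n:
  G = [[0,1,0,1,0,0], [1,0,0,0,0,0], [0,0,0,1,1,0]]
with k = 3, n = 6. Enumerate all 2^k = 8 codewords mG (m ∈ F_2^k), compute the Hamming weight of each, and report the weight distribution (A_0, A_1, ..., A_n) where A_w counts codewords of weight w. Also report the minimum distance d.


Weight distribution: A_0 = 1, A_1 = 1, A_2 = 3, A_3 = 3. Minimum distance d = 1.

Enumerate all 2^3 = 8 messages m ∈ F_2^3.
For each, compute codeword c = mG in F_2^6, then tally its weight.
  m = 000 → c = 000000, weight = 0.
  m = 100 → c = 010100, weight = 2.
  m = 010 → c = 100000, weight = 1.
  m = 110 → c = 110100, weight = 3.
  m = 001 → c = 000110, weight = 2.
  m = 101 → c = 010010, weight = 2.
  m = 011 → c = 100110, weight = 3.
  m = 111 → c = 110010, weight = 3.
Tally weights:
  weight 0: 1 codewords.
  weight 1: 1 codewords.
  weight 2: 3 codewords.
  weight 3: 3 codewords.
Minimum distance d = smallest w > 0 with A_w > 0 = 1.
Sanity: Σ A_w = 8 = 2^3 = 8 ✓.


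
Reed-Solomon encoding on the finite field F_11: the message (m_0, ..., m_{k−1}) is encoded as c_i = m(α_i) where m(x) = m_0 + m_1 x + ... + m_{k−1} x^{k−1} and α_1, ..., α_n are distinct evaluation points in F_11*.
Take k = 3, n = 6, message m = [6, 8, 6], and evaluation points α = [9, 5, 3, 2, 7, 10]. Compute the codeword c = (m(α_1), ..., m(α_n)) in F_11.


c = [3, 9, 7, 2, 4, 4]

Message polynomial: m(x) = 6 + 8·x + 6·x^2 (mod 11).
For each evaluation point α_i, compute m(α_i) mod 11:
  α_1 = 9: Horner steps 6 → 7 → 3, so m(9) = 3.
  α_2 = 5: Horner steps 6 → 5 → 9, so m(5) = 9.
  α_3 = 3: Horner steps 6 → 4 → 7, so m(3) = 7.
  α_4 = 2: Horner steps 6 → 9 → 2, so m(2) = 2.
  α_5 = 7: Horner steps 6 → 6 → 4, so m(7) = 4.
  α_6 = 10: Horner steps 6 → 2 → 4, so m(10) = 4.
Codeword c = [3, 9, 7, 2, 4, 4] ∈ F_11^6.


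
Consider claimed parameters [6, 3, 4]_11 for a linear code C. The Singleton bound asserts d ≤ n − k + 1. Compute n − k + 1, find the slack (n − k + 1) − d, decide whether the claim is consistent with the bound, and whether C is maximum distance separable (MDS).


Singleton RHS = n − k + 1 = 4, slack = 0, bound satisfied, MDS.

Singleton bound: d ≤ n − k + 1.
Here n = 6, k = 3, so n − k + 1 = 4.
Given d = 4, check d ≤ 4: YES.
Slack = (n − k + 1) − d = 0.
The code is MDS (slack = 0).
Description: the claimed parameters are [6, 3, 4]_11; such a code would be MDS (meets Singleton bound).


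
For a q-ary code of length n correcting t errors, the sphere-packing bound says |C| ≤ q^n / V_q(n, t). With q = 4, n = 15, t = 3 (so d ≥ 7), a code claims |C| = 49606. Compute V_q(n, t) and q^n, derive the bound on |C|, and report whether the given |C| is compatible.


V_q(n, t) = 13276, q^n = 1073741824, Hamming bound = 80878, |C| = 49606 ≤ bound (satisfied).

Step 1: Compute V_q(n, t) = Σ_{j=0}^3 C(n, j) (q−1)^j.
  j = 0: C(15,0)·(3)^0 = 1·1 = 1.
  j = 1: C(15,1)·(3)^1 = 15·3 = 45.
  j = 2: C(15,2)·(3)^2 = 105·9 = 945.
  j = 3: C(15,3)·(3)^3 = 455·27 = 12285.
  V_q(n, t) = 1 + 45 + 945 + 12285 = 13276.
Step 2: q^n = 4^15 = 1073741824.
Step 3: Hamming bound ⌊q^n / V_q(n,t)⌋ = ⌊1073741824/13276⌋ = 80878.
Step 4: Compare |C| = 49606 to 80878: satisfied.
The claimed |C| lies below the Hamming bound.


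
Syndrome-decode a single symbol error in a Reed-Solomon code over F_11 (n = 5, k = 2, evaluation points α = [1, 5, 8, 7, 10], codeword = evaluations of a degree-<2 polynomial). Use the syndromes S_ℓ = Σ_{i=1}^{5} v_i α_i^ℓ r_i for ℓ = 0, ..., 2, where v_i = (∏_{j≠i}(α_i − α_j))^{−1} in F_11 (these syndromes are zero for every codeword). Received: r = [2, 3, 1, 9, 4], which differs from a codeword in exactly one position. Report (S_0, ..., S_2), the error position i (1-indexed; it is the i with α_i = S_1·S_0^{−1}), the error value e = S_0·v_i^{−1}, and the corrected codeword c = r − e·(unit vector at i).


S = (5, 6, 5), error at position 5, error magnitude e = 8, c = [2, 3, 1, 9, 7].

Step 1: column multipliers v_i = (∏_{j≠i}(α_i − α_j))^{−1} mod 11.
  i = 1 (α = 1): (1−5)(1−8)(1−7)(1−10) = (−4)·(−7)·(−6)·(−9) = 1512 ≡ 5, so v_1 = 5^{−1} = 9 (mod 11).
  i = 2 (α = 5): (5−1)(5−8)(5−7)(5−10) = 4·(−3)·(−2)·(−5) = −120 ≡ 1, so v_2 = 1^{−1} = 1 (mod 11).
  i = 3 (α = 8): (8−1)(8−5)(8−7)(8−10) = 7·3·1·(−2) = −42 ≡ 2, so v_3 = 2^{−1} = 6 (mod 11).
  i = 4 (α = 7): (7−1)(7−5)(7−8)(7−10) = 6·2·(−1)·(−3) = 36 ≡ 3, so v_4 = 3^{−1} = 4 (mod 11).
  i = 5 (α = 10): (10−1)(10−5)(10−8)(10−7) = 9·5·2·3 = 270 ≡ 6, so v_5 = 6^{−1} = 2 (mod 11).
  v = [9, 1, 6, 4, 2].
Step 2: syndromes of r = [2, 3, 1, 9, 4] (all sums mod 11).
  S_0 = Σ v_i r_i = 9·2 + 1·3 + 6·1 + 4·9 + 2·4 = 71 ≡ 5.
  S_1 = Σ v_i α_i r_i = 9·1·2 + 1·5·3 + 6·8·1 + 4·7·9 + 2·10·4 = 413 ≡ 6.
  α_i^2 mod 11 = [1, 3, 9, 5, 1].
  S_2 = Σ v_i α_i^2 r_i = 9·1·2 + 1·3·3 + 6·9·1 + 4·5·9 + 2·1·4 = 269 ≡ 5.
  S = (5, 6, 5) ≠ 0, so r is not a codeword (an error is present).
Step 3: locate the error. For a single error e at position i, S_ℓ = v_i·e·α_i^ℓ, so α_err = S_1/S_0.
  S_0^{−1} = 5^{−1} = 9 (mod 11), so α_err = 6·9 = 54 ≡ 10 = α_5. Error position i = 5.
  Consistency check: S_2/S_1 = 5·2 = 10 ≡ 10 = α_err ✓ (single-error assumption holds).
Step 4: error magnitude e = S_0/v_5 = S_0·∏_{j≠5}(α_5 − α_j) = 5·6 = 30 ≡ 8 (mod 11).
Step 5: correct position 5: c_5 = r_5 − e = 4 − 8 ≡ 7 (mod 11). Hence c = [2, 3, 1, 9, 7].
  Check: interpolating c through the α_i gives m(x) = 10 + 3·x (degree < 2) with m(α_i) = c_i for every i, so c is indeed a codeword.


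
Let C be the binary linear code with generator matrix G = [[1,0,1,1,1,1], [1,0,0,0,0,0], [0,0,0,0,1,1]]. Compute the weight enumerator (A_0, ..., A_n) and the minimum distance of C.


Weight distribution: A_0 = 1, A_1 = 1, A_2 = 2, A_3 = 2, A_4 = 1, A_5 = 1. Minimum distance d = 1.

Enumerate all 2^3 = 8 messages m ∈ F_2^3.
For each, compute codeword c = mG in F_2^6, then tally its weight.
  m = 000 → c = 000000, weight = 0.
  m = 100 → c = 101111, weight = 5.
  m = 010 → c = 100000, weight = 1.
  m = 110 → c = 001111, weight = 4.
  m = 001 → c = 000011, weight = 2.
  m = 101 → c = 101100, weight = 3.
  m = 011 → c = 100011, weight = 3.
  m = 111 → c = 001100, weight = 2.
Tally weights:
  weight 0: 1 codewords.
  weight 1: 1 codewords.
  weight 2: 2 codewords.
  weight 3: 2 codewords.
  weight 4: 1 codewords.
  weight 5: 1 codewords.
Minimum distance d = smallest w > 0 with A_w > 0 = 1.
Sanity: Σ A_w = 8 = 2^3 = 8 ✓.


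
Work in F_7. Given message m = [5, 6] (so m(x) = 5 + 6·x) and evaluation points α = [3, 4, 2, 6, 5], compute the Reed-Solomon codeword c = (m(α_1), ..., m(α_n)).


c = [2, 1, 3, 6, 0]

Message polynomial: m(x) = 5 + 6·x (mod 7).
For each evaluation point α_i, compute m(α_i) mod 7:
  α_1 = 3: Horner steps 6 → 2, so m(3) = 2.
  α_2 = 4: Horner steps 6 → 1, so m(4) = 1.
  α_3 = 2: Horner steps 6 → 3, so m(2) = 3.
  α_4 = 6: Horner steps 6 → 6, so m(6) = 6.
  α_5 = 5: Horner steps 6 → 0, so m(5) = 0.
Codeword c = [2, 1, 3, 6, 0] ∈ F_7^5.


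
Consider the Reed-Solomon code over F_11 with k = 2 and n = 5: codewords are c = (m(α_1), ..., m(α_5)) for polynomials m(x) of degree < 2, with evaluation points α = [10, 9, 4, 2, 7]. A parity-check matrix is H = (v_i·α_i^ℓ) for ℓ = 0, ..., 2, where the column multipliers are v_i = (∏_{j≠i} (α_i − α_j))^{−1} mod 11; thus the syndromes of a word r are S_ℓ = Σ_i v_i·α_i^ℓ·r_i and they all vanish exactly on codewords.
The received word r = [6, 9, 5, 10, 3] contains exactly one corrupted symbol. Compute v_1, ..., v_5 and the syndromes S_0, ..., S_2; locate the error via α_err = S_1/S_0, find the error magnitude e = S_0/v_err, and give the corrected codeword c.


S = (5, 6, 5), error at position 1, error magnitude e = 5, c = [1, 9, 5, 10, 3].

Step 1: column multipliers v_i = (∏_{j≠i}(α_i − α_j))^{−1} mod 11.
  i = 1 (α = 10): (10−9)(10−4)(10−2)(10−7) = 1·6·8·3 = 144 ≡ 1, so v_1 = 1^{−1} = 1 (mod 11).
  i = 2 (α = 9): (9−10)(9−4)(9−2)(9−7) = (−1)·5·7·2 = −70 ≡ 7, so v_2 = 7^{−1} = 8 (mod 11).
  i = 3 (α = 4): (4−10)(4−9)(4−2)(4−7) = (−6)·(−5)·2·(−3) = −180 ≡ 7, so v_3 = 7^{−1} = 8 (mod 11).
  i = 4 (α = 2): (2−10)(2−9)(2−4)(2−7) = (−8)·(−7)·(−2)·(−5) = 560 ≡ 10, so v_4 = 10^{−1} = 10 (mod 11).
  i = 5 (α = 7): (7−10)(7−9)(7−4)(7−2) = (−3)·(−2)·3·5 = 90 ≡ 2, so v_5 = 2^{−1} = 6 (mod 11).
  v = [1, 8, 8, 10, 6].
Step 2: syndromes of r = [6, 9, 5, 10, 3] (all sums mod 11).
  S_0 = Σ v_i r_i = 1·6 + 8·9 + 8·5 + 10·10 + 6·3 = 236 ≡ 5.
  S_1 = Σ v_i α_i r_i = 1·10·6 + 8·9·9 + 8·4·5 + 10·2·10 + 6·7·3 = 1194 ≡ 6.
  α_i^2 mod 11 = [1, 4, 5, 4, 5].
  S_2 = Σ v_i α_i^2 r_i = 1·1·6 + 8·4·9 + 8·5·5 + 10·4·10 + 6·5·3 = 984 ≡ 5.
  S = (5, 6, 5) ≠ 0, so r is not a codeword (an error is present).
Step 3: locate the error. For a single error e at position i, S_ℓ = v_i·e·α_i^ℓ, so α_err = S_1/S_0.
  S_0^{−1} = 5^{−1} = 9 (mod 11), so α_err = 6·9 = 54 ≡ 10 = α_1. Error position i = 1.
  Consistency check: S_2/S_1 = 5·2 = 10 ≡ 10 = α_err ✓ (single-error assumption holds).
Step 4: error magnitude e = S_0/v_1 = S_0·∏_{j≠1}(α_1 − α_j) = 5·1 = 5 ≡ 5 (mod 11).
Step 5: correct position 1: c_1 = r_1 − e = 6 − 5 ≡ 1 (mod 11). Hence c = [1, 9, 5, 10, 3].
  Check: interpolating c through the α_i gives m(x) = 4 + 3·x (degree < 2) with m(α_i) = c_i for every i, so c is indeed a codeword.


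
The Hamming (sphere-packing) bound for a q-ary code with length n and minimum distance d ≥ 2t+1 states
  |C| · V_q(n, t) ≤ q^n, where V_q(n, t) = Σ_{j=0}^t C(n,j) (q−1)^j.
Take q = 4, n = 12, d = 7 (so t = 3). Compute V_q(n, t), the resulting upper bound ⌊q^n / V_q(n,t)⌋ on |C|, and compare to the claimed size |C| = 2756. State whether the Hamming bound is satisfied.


V_q(n, t) = 6571, q^n = 16777216, Hamming bound = 2553, |C| = 2756 > bound (violated).

Step 1: Compute V_q(n, t) = Σ_{j=0}^3 C(n, j) (q−1)^j.
  j = 0: C(12,0)·(3)^0 = 1·1 = 1.
  j = 1: C(12,1)·(3)^1 = 12·3 = 36.
  j = 2: C(12,2)·(3)^2 = 66·9 = 594.
  j = 3: C(12,3)·(3)^3 = 220·27 = 5940.
  V_q(n, t) = 1 + 36 + 594 + 5940 = 6571.
Step 2: q^n = 4^12 = 16777216.
Step 3: Hamming bound ⌊q^n / V_q(n,t)⌋ = ⌊16777216/6571⌋ = 2553.
Step 4: Compare |C| = 2756 to 2553: violated.
The claimed |C| lies above the Hamming bound, so no 4-ary code of length 12 with d ≥ 7 can have 2756 codewords.


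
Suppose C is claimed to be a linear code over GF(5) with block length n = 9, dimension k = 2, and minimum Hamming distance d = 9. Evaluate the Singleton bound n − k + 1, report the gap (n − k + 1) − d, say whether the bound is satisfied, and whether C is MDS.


Singleton RHS = n − k + 1 = 8, slack = -1, bound violated (no such code; not MDS).

Singleton bound: d ≤ n − k + 1.
Here n = 9, k = 2, so n − k + 1 = 8.
Given d = 9, check d ≤ 8: NO.
Slack = (n − k + 1) − d = -1.
The slack is negative: d = 9 exceeds n − k + 1 = 8 by 1, so the Singleton bound is violated and no linear [9, 2, 9]_5 code can exist. In particular it is not MDS (MDS requires d = n − k + 1 exactly).
Description: the claimed parameters are [9, 2, 9]_5; such a code would be impossible (violates the Singleton bound).


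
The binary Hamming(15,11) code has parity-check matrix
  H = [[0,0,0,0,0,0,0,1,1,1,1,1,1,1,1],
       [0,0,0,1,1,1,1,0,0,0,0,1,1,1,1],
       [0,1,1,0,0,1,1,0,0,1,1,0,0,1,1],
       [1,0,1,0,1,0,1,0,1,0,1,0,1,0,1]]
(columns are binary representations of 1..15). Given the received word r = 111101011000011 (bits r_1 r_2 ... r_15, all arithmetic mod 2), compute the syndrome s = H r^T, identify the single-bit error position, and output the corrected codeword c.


s = (0, 0, 1, 0)^T, error position = 2, corrected codeword c = 101101011000011

Compute s = H r^T mod 2 one row at a time:
  s_1 = 1 + 1 + 0 + 0 + 0 + 0 + 1 + 1 = 4 ≡ 0 (mod 2).
  s_2 = 1 + 0 + 1 + 0 + 0 + 0 + 1 + 1 = 4 ≡ 0 (mod 2).
  s_3 = 1 + 1 + 1 + 0 + 0 + 0 + 1 + 1 = 5 ≡ 1 (mod 2).
  s_4 = 1 + 1 + 0 + 0 + 1 + 0 + 0 + 1 = 4 ≡ 0 (mod 2).
s = (0, 0, 1, 0)^T — this equals column 2 of H (binary 0010), so error is at position 2.
Correct: flip bit 2 of r = 111101011000011 to get c = 101101011000011.


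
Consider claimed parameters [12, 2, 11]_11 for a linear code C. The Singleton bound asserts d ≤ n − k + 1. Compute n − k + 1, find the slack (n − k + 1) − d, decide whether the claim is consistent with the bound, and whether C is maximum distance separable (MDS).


Singleton RHS = n − k + 1 = 11, slack = 0, bound satisfied, MDS.

Singleton bound: d ≤ n − k + 1.
Here n = 12, k = 2, so n − k + 1 = 11.
Given d = 11, check d ≤ 11: YES.
Slack = (n − k + 1) − d = 0.
The code is MDS (slack = 0).
Description: the claimed parameters are [12, 2, 11]_11; such a code would be MDS (meets Singleton bound).


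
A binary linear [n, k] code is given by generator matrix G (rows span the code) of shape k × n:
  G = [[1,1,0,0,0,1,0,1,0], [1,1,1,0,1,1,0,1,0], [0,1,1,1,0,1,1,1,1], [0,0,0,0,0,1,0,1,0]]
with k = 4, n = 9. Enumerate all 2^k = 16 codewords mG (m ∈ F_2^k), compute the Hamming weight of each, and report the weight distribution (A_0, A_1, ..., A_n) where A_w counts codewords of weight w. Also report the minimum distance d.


Weight distribution: A_0 = 1, A_2 = 3, A_4 = 3, A_5 = 4, A_6 = 1, A_7 = 4. Minimum distance d = 2.

Enumerate all 2^4 = 16 messages m ∈ F_2^4.
For each, compute codeword c = mG in F_2^9, then tally its weight.
  m = 0000 → c = 000000000, weight = 0.
  m = 1000 → c = 110001010, weight = 4.
  m = 0100 → c = 111011010, weight = 6.
  m = 1100 → c = 001010000, weight = 2.
  m = 0010 → c = 011101111, weight = 7.
  m = 1010 → c = 101100101, weight = 5.
  m = 0110 → c = 100110101, weight = 5.
  m = 1110 → c = 010111111, weight = 7.
  m = 0001 → c = 000001010, weight = 2.
  m = 1001 → c = 110000000, weight = 2.
  m = 0101 → c = 111010000, weight = 4.
  m = 1101 → c = 001011010, weight = 4.
  m = 0011 → c = 011100101, weight = 5.
  m = 1011 → c = 101101111, weight = 7.
  m = 0111 → c = 100111111, weight = 7.
  m = 1111 → c = 010110101, weight = 5.
Tally weights:
  weight 0: 1 codewords.
  weight 2: 3 codewords.
  weight 4: 3 codewords.
  weight 5: 4 codewords.
  weight 6: 1 codewords.
  weight 7: 4 codewords.
Minimum distance d = smallest w > 0 with A_w > 0 = 2.
Sanity: Σ A_w = 16 = 2^4 = 16 ✓.


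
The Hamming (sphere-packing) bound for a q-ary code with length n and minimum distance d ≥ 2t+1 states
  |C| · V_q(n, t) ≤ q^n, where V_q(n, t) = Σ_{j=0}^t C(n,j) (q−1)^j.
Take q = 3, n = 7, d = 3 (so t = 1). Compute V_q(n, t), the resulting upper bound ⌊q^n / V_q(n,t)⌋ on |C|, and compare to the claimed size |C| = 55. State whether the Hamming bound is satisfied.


V_q(n, t) = 15, q^n = 2187, Hamming bound = 145, |C| = 55 ≤ bound (satisfied).

Step 1: Compute V_q(n, t) = Σ_{j=0}^1 C(n, j) (q−1)^j.
  j = 0: C(7,0)·(2)^0 = 1·1 = 1.
  j = 1: C(7,1)·(2)^1 = 7·2 = 14.
  V_q(n, t) = 1 + 14 = 15.
Step 2: q^n = 3^7 = 2187.
Step 3: Hamming bound ⌊q^n / V_q(n,t)⌋ = ⌊2187/15⌋ = 145.
Step 4: Compare |C| = 55 to 145: satisfied.
The claimed |C| lies below the Hamming bound.


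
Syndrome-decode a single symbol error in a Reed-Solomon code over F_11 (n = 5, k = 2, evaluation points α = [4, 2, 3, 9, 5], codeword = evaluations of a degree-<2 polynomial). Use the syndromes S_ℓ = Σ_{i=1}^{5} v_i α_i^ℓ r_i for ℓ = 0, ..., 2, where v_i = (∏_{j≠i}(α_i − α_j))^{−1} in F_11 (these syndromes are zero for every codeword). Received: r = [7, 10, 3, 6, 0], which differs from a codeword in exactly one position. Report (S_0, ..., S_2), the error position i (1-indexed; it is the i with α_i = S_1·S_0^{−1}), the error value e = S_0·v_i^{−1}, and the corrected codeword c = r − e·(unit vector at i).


S = (3, 5, 1), error at position 4, error magnitude e = 1, c = [7, 10, 3, 5, 0].

Step 1: column multipliers v_i = (∏_{j≠i}(α_i − α_j))^{−1} mod 11.
  i = 1 (α = 4): (4−2)(4−3)(4−9)(4−5) = 2·1·(−5)·(−1) = 10 ≡ 10, so v_1 = 10^{−1} = 10 (mod 11).
  i = 2 (α = 2): (2−4)(2−3)(2−9)(2−5) = (−2)·(−1)·(−7)·(−3) = 42 ≡ 9, so v_2 = 9^{−1} = 5 (mod 11).
  i = 3 (α = 3): (3−4)(3−2)(3−9)(3−5) = (−1)·1·(−6)·(−2) = −12 ≡ 10, so v_3 = 10^{−1} = 10 (mod 11).
  i = 4 (α = 9): (9−4)(9−2)(9−3)(9−5) = 5·7·6·4 = 840 ≡ 4, so v_4 = 4^{−1} = 3 (mod 11).
  i = 5 (α = 5): (5−4)(5−2)(5−3)(5−9) = 1·3·2·(−4) = −24 ≡ 9, so v_5 = 9^{−1} = 5 (mod 11).
  v = [10, 5, 10, 3, 5].
Step 2: syndromes of r = [7, 10, 3, 6, 0] (all sums mod 11).
  S_0 = Σ v_i r_i = 10·7 + 5·10 + 10·3 + 3·6 + 5·0 = 168 ≡ 3.
  S_1 = Σ v_i α_i r_i = 10·4·7 + 5·2·10 + 10·3·3 + 3·9·6 + 5·5·0 = 632 ≡ 5.
  α_i^2 mod 11 = [5, 4, 9, 4, 3].
  S_2 = Σ v_i α_i^2 r_i = 10·5·7 + 5·4·10 + 10·9·3 + 3·4·6 + 5·3·0 = 892 ≡ 1.
  S = (3, 5, 1) ≠ 0, so r is not a codeword (an error is present).
Step 3: locate the error. For a single error e at position i, S_ℓ = v_i·e·α_i^ℓ, so α_err = S_1/S_0.
  S_0^{−1} = 3^{−1} = 4 (mod 11), so α_err = 5·4 = 20 ≡ 9 = α_4. Error position i = 4.
  Consistency check: S_2/S_1 = 1·9 = 9 ≡ 9 = α_err ✓ (single-error assumption holds).
Step 4: error magnitude e = S_0/v_4 = S_0·∏_{j≠4}(α_4 − α_j) = 3·4 = 12 ≡ 1 (mod 11).
Step 5: correct position 4: c_4 = r_4 − e = 6 − 1 ≡ 5 (mod 11). Hence c = [7, 10, 3, 5, 0].
  Check: interpolating c through the α_i gives m(x) = 2 + 4·x (degree < 2) with m(α_i) = c_i for every i, so c is indeed a codeword.
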